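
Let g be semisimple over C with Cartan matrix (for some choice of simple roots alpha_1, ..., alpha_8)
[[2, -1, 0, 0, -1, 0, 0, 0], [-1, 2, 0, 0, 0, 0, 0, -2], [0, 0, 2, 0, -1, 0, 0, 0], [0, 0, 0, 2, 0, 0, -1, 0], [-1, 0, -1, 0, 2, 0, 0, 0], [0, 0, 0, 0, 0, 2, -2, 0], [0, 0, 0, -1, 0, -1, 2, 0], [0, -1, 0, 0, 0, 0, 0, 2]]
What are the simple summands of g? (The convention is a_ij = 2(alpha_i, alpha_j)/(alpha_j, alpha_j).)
The diagram associated to this matrix has two connected components: the simple roots {alpha_1, alpha_2, alpha_3, alpha_5, alpha_8} form a chain of 5 nodes with a double edge at one end; the terminal node there is the unique short simple root (B_5), and {alpha_4, alpha_6, alpha_7} form a chain of 3 nodes with a double edge at one end; the terminal node there is the unique long simple root (C_3). A semisimple Lie algebra decomposes uniquely as the direct sum of simple ideals, one per connected component of its Dynkin diagram, so g ≅ B_5 ⊕ C_3 (dimension 55 + 21 = 76).

B_5 (so(11)) + C_3 (sp(6))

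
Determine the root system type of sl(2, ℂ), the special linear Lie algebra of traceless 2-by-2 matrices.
type A_1

This is sl(2), which has dimension 2^2 - 1 = 3 and rank 2 - 1 = 1 (a Cartan subalgebra is the diagonal traceless matrices). In the classification of classical Lie algebras, the special linear algebra sl(n+1) has type A_n; here n = 1, so the Dynkin diagram is a chain of 1 nodes with single edges (A_1). Hence the type is A_1.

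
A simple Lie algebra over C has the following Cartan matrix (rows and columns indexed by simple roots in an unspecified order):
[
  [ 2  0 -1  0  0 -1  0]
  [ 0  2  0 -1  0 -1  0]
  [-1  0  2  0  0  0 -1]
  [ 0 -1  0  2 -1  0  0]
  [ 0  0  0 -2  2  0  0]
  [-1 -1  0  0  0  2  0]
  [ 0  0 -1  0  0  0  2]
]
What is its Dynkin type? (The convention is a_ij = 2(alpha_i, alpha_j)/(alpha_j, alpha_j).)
The matrix has rank 7 with 2's on the diagonal. Reading the off-diagonal entries as Dynkin edges (a single edge where a_ij = a_ji = -1; a double or triple edge where a_ij * a_ji = 2 or 3), the diagram is a chain of 7 nodes with a double edge at one end; the terminal node there is the unique long simple root (C_7). One simple-root ordering that puts it in standard form is (alpha_7, alpha_3, alpha_1, alpha_6, alpha_2, alpha_4, alpha_5). So the algebra is type C_7, i.e. sp(14).

C_7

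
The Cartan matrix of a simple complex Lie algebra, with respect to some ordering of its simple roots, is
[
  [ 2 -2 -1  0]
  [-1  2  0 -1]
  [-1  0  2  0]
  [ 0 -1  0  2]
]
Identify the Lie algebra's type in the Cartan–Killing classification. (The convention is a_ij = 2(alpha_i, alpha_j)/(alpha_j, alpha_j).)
The matrix has rank 4 with 2's on the diagonal. Reading the off-diagonal entries as Dynkin edges (a single edge where a_ij = a_ji = -1; a double or triple edge where a_ij * a_ji = 2 or 3), the diagram is a chain of 4 nodes with a double edge between the middle two (F_4). One simple-root ordering that puts it in standard form is (alpha_3, alpha_1, alpha_2, alpha_4). So the algebra is type F_4.

type F_4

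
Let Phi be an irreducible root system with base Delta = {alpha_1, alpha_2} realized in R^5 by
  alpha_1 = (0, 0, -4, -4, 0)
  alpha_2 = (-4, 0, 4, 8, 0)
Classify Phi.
G_2

Compute the Cartan integers a_ij = 2(alpha_i, alpha_j)/(alpha_j, alpha_j); the resulting 2x2 Cartan matrix is
[[2, -1], [-3, 2]].
The roots have two lengths (squared-length ratio 3:1); the short ones are alpha_{1}. The associated Dynkin diagram is two nodes joined by a triple edge (G_2), so the type is G_2.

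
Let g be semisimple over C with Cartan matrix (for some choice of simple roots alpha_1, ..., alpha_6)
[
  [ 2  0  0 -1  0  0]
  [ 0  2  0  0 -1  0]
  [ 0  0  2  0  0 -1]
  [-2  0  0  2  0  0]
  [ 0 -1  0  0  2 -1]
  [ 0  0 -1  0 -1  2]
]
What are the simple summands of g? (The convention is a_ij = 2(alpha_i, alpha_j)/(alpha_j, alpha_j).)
The diagram associated to this matrix has two connected components: the simple roots {alpha_2, alpha_3, alpha_5, alpha_6} form a chain of 4 nodes with single edges (A_4), and {alpha_1, alpha_4} form a chain of 2 nodes with a double edge at one end; the terminal node there is the unique short simple root (B_2). A semisimple Lie algebra decomposes uniquely as the direct sum of simple ideals, one per connected component of its Dynkin diagram, so g ≅ A_4 ⊕ B_2 (dimension 24 + 10 = 34).

A_4 (sl(5)) + B_2 (so(5))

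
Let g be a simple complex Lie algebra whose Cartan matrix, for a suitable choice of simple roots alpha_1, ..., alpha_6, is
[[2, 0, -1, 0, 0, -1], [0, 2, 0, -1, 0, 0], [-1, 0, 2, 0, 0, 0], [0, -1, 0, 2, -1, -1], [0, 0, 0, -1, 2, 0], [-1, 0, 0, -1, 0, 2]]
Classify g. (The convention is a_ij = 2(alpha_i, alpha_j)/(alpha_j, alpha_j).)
D6

The matrix has rank 6 with 2's on the diagonal. Reading the off-diagonal entries as Dynkin edges (a single edge where a_ij = a_ji = -1; a double or triple edge where a_ij * a_ji = 2 or 3), the diagram is a chain of 4 nodes with a fork of two nodes at one end (D_6). One simple-root ordering that puts it in standard form is (alpha_3, alpha_1, alpha_6, alpha_4, alpha_5, alpha_2). So the algebra is type D_6, i.e. so(12).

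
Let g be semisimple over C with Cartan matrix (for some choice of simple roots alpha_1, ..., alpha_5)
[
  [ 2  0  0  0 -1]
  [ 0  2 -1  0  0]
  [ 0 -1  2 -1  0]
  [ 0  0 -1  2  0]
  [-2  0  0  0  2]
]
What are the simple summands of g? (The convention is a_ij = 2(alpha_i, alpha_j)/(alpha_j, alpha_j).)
The diagram associated to this matrix has two connected components: the simple roots {alpha_2, alpha_3, alpha_4} form a chain of 3 nodes with single edges (A_3), and {alpha_1, alpha_5} form a chain of 2 nodes with a double edge at one end; the terminal node there is the unique short simple root (B_2). A semisimple Lie algebra decomposes uniquely as the direct sum of simple ideals, one per connected component of its Dynkin diagram, so g ≅ A_3 ⊕ B_2 (dimension 15 + 10 = 25).

type A_3 ⊕ type B_2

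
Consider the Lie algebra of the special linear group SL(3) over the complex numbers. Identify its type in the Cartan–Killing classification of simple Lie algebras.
This is sl(3), which has dimension 3^2 - 1 = 8 and rank 3 - 1 = 2 (a Cartan subalgebra is the diagonal traceless matrices). In the classification of classical Lie algebras, the special linear algebra sl(n+1) has type A_n; here n = 2, so the Dynkin diagram is a chain of 2 nodes with single edges (A_2). Hence the type is A_2.

A_2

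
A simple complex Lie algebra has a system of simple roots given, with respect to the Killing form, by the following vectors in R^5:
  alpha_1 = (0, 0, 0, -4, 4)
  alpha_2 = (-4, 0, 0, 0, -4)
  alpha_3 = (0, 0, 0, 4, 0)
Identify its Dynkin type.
B3

Compute the Cartan integers a_ij = 2(alpha_i, alpha_j)/(alpha_j, alpha_j); the resulting 3x3 Cartan matrix is
[[2, -1, -2], [-1, 2, 0], [-1, 0, 2]].
The roots have two lengths (squared-length ratio 2:1); the short ones are alpha_{3}. The associated Dynkin diagram is a chain of 3 nodes with a double edge at one end; the terminal node there is the unique short simple root (B_3), so the type is B_3 (the algebra so(7)).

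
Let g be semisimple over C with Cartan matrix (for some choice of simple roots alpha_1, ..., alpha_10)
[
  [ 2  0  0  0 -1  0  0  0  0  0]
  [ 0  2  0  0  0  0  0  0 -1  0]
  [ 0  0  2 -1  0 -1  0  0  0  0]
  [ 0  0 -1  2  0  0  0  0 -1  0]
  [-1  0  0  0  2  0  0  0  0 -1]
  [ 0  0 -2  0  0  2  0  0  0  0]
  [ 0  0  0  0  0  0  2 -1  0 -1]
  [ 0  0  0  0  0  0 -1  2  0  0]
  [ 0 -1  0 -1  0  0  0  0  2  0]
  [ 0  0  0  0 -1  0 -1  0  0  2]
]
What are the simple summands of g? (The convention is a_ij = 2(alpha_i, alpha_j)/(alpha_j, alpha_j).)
A_5 (sl(6)) + C_5 (sp(10))

The diagram associated to this matrix has two connected components: the simple roots {alpha_1, alpha_5, alpha_7, alpha_8, alpha_10} form a chain of 5 nodes with single edges (A_5), and {alpha_2, alpha_3, alpha_4, alpha_6, alpha_9} form a chain of 5 nodes with a double edge at one end; the terminal node there is the unique long simple root (C_5). A semisimple Lie algebra decomposes uniquely as the direct sum of simple ideals, one per connected component of its Dynkin diagram, so g ≅ A_5 ⊕ C_5 (dimension 35 + 55 = 90).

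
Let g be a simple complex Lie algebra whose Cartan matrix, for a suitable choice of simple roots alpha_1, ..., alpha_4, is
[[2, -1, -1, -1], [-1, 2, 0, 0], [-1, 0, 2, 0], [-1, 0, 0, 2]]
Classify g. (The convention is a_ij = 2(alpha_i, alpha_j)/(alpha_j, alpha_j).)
D4

The matrix has rank 4 with 2's on the diagonal. Reading the off-diagonal entries as Dynkin edges (a single edge where a_ij = a_ji = -1; a double or triple edge where a_ij * a_ji = 2 or 3), the diagram is a chain of 2 nodes with a fork of two nodes at one end (D_4). One simple-root ordering that puts it in standard form is (alpha_3, alpha_1, alpha_4, alpha_2). So the algebra is type D_4, i.e. so(8).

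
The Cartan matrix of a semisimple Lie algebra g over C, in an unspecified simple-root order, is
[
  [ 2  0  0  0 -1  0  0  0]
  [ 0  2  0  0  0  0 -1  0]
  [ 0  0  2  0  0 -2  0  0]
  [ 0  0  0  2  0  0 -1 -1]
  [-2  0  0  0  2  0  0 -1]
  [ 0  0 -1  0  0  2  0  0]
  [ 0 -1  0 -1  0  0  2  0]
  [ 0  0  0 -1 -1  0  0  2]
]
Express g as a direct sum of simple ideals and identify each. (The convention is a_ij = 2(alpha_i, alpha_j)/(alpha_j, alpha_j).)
B_2 (so(5)) ⊕ B_6 (so(13))

The diagram associated to this matrix has two connected components: the simple roots {alpha_3, alpha_6} form a chain of 2 nodes with a double edge at one end; the terminal node there is the unique short simple root (B_2), and {alpha_1, alpha_2, alpha_4, alpha_5, alpha_7, alpha_8} form a chain of 6 nodes with a double edge at one end; the terminal node there is the unique short simple root (B_6). A semisimple Lie algebra decomposes uniquely as the direct sum of simple ideals, one per connected component of its Dynkin diagram, so g ≅ B_2 ⊕ B_6 (dimension 10 + 78 = 88).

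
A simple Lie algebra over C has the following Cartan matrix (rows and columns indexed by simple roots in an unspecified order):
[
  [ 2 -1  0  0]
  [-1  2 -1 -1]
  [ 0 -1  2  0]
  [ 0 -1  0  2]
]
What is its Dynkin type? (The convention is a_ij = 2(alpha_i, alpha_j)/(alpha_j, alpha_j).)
The matrix has rank 4 with 2's on the diagonal. Reading the off-diagonal entries as Dynkin edges (a single edge where a_ij = a_ji = -1; a double or triple edge where a_ij * a_ji = 2 or 3), the diagram is a chain of 2 nodes with a fork of two nodes at one end (D_4). One simple-root ordering that puts it in standard form is (alpha_1, alpha_2, alpha_4, alpha_3). So the algebra is type D_4, i.e. so(8).

D_4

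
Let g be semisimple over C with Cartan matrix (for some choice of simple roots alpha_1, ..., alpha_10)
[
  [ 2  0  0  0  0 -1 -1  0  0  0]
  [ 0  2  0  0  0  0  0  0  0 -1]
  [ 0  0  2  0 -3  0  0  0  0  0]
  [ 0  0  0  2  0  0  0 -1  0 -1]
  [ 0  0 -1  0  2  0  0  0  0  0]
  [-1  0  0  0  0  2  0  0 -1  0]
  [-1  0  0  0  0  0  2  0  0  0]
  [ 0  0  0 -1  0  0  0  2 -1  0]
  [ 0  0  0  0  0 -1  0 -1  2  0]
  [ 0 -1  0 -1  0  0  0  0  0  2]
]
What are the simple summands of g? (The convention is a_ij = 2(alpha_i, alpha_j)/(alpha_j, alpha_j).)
The diagram associated to this matrix has two connected components: the simple roots {alpha_1, alpha_2, alpha_4, alpha_6, alpha_7, alpha_8, alpha_9, alpha_10} form a chain of 8 nodes with single edges (A_8), and {alpha_3, alpha_5} form two nodes joined by a triple edge (G_2). A semisimple Lie algebra decomposes uniquely as the direct sum of simple ideals, one per connected component of its Dynkin diagram, so g ≅ A_8 ⊕ G_2 (dimension 80 + 14 = 94).

A_8 ⊕ G_2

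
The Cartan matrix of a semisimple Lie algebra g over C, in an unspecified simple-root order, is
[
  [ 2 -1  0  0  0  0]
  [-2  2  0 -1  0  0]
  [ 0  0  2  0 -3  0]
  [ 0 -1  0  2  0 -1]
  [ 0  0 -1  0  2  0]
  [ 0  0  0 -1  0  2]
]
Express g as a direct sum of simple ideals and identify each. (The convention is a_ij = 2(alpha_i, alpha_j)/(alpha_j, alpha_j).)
The diagram associated to this matrix has two connected components: the simple roots {alpha_1, alpha_2, alpha_4, alpha_6} form a chain of 4 nodes with a double edge at one end; the terminal node there is the unique short simple root (B_4), and {alpha_3, alpha_5} form two nodes joined by a triple edge (G_2). A semisimple Lie algebra decomposes uniquely as the direct sum of simple ideals, one per connected component of its Dynkin diagram, so g ≅ B_4 ⊕ G_2 (dimension 36 + 14 = 50).

B_4 (so(9)) + G_2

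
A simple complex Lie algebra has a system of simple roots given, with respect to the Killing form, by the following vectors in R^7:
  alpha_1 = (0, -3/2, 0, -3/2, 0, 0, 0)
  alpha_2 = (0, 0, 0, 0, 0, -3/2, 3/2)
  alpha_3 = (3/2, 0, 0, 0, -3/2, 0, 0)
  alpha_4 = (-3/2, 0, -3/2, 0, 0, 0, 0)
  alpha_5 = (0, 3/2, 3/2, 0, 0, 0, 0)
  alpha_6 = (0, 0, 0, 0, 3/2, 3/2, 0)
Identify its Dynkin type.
A_6

Compute the Cartan integers a_ij = 2(alpha_i, alpha_j)/(alpha_j, alpha_j); the resulting 6x6 Cartan matrix is
[[2, 0, 0, 0, -1, 0], [0, 2, 0, 0, 0, -1], [0, 0, 2, -1, 0, -1], [0, 0, -1, 2, -1, 0], [-1, 0, 0, -1, 2, 0], [0, -1, -1, 0, 0, 2]].
All simple roots have the same length, so the diagram is simply laced. The associated Dynkin diagram is a chain of 6 nodes with single edges (A_6), so the type is A_6 (the algebra sl(7)).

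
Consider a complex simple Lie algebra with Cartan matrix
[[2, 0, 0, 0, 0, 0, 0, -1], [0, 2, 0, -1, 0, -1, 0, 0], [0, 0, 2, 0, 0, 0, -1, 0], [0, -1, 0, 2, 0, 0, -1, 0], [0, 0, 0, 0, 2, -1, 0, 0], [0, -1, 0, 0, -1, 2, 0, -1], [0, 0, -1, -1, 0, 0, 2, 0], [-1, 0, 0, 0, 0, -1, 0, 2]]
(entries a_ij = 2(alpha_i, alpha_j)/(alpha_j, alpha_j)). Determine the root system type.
The matrix has rank 8 with 2's on the diagonal. Reading the off-diagonal entries as Dynkin edges (a single edge where a_ij = a_ji = -1; a double or triple edge where a_ij * a_ji = 2 or 3), the diagram is a chain of 7 nodes with one extra node attached to the third node from one end (E_8). One simple-root ordering that puts it in standard form is (alpha_1, alpha_5, alpha_8, alpha_6, alpha_2, alpha_4, alpha_7, alpha_3). So the algebra is type E_8.

E8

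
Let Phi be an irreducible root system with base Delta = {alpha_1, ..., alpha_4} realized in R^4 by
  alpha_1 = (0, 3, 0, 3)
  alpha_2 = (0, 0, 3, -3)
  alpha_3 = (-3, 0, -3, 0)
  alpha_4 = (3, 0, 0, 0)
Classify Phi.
B4

Compute the Cartan integers a_ij = 2(alpha_i, alpha_j)/(alpha_j, alpha_j); the resulting 4x4 Cartan matrix is
[[2, -1, 0, 0], [-1, 2, -1, 0], [0, -1, 2, -2], [0, 0, -1, 2]].
The roots have two lengths (squared-length ratio 2:1); the short ones are alpha_{4}. The associated Dynkin diagram is a chain of 4 nodes with a double edge at one end; the terminal node there is the unique short simple root (B_4), so the type is B_4 (the algebra so(9)).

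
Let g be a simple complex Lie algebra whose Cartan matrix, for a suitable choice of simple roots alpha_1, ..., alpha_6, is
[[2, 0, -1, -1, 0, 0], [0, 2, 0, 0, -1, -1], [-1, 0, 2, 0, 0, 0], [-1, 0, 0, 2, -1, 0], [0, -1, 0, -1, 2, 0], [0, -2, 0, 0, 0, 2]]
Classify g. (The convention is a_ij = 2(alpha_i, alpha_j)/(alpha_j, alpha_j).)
The matrix has rank 6 with 2's on the diagonal. Reading the off-diagonal entries as Dynkin edges (a single edge where a_ij = a_ji = -1; a double or triple edge where a_ij * a_ji = 2 or 3), the diagram is a chain of 6 nodes with a double edge at one end; the terminal node there is the unique long simple root (C_6). One simple-root ordering that puts it in standard form is (alpha_3, alpha_1, alpha_4, alpha_5, alpha_2, alpha_6). So the algebra is type C_6, i.e. sp(12).

C_6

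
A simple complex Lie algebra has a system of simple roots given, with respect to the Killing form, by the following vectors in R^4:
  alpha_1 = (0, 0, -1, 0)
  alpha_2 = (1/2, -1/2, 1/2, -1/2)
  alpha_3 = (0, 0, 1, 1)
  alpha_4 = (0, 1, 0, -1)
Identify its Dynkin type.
Compute the Cartan integers a_ij = 2(alpha_i, alpha_j)/(alpha_j, alpha_j); the resulting 4x4 Cartan matrix is
[[2, -1, -1, 0], [-1, 2, 0, 0], [-2, 0, 2, -1], [0, 0, -1, 2]].
The roots have two lengths (squared-length ratio 2:1); the short ones are alpha_{1,2}. The associated Dynkin diagram is a chain of 4 nodes with a double edge between the middle two (F_4), so the type is F_4.

F_4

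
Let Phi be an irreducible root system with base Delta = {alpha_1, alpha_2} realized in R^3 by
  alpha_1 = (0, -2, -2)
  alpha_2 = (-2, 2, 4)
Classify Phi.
type G_2

Compute the Cartan integers a_ij = 2(alpha_i, alpha_j)/(alpha_j, alpha_j); the resulting 2x2 Cartan matrix is
[[2, -1], [-3, 2]].
The roots have two lengths (squared-length ratio 3:1); the short ones are alpha_{1}. The associated Dynkin diagram is two nodes joined by a triple edge (G_2), so the type is G_2.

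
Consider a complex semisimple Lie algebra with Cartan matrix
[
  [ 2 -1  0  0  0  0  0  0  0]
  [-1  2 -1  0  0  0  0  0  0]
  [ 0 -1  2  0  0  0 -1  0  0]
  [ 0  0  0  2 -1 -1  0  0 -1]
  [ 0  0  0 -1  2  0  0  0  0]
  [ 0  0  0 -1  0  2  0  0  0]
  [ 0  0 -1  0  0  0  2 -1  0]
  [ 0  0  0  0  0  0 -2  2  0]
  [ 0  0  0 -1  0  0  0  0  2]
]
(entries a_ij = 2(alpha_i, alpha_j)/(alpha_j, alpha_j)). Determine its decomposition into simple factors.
The diagram associated to this matrix has two connected components: the simple roots {alpha_1, alpha_2, alpha_3, alpha_7, alpha_8} form a chain of 5 nodes with a double edge at one end; the terminal node there is the unique long simple root (C_5), and {alpha_4, alpha_5, alpha_6, alpha_9} form a chain of 2 nodes with a fork of two nodes at one end (D_4). A semisimple Lie algebra decomposes uniquely as the direct sum of simple ideals, one per connected component of its Dynkin diagram, so g ≅ C_5 ⊕ D_4 (dimension 55 + 28 = 83).

C5 ⊕ D4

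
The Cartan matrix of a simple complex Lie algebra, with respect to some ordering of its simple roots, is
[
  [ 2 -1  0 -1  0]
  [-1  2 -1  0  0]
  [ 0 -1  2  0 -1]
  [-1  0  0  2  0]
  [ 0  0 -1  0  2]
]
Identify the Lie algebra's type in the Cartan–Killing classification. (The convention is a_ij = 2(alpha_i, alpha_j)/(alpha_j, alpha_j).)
The matrix has rank 5 with 2's on the diagonal. Reading the off-diagonal entries as Dynkin edges (a single edge where a_ij = a_ji = -1; a double or triple edge where a_ij * a_ji = 2 or 3), the diagram is a chain of 5 nodes with single edges (A_5). One simple-root ordering that puts it in standard form is (alpha_4, alpha_1, alpha_2, alpha_3, alpha_5). So the algebra is type A_5, i.e. sl(6).

type A_5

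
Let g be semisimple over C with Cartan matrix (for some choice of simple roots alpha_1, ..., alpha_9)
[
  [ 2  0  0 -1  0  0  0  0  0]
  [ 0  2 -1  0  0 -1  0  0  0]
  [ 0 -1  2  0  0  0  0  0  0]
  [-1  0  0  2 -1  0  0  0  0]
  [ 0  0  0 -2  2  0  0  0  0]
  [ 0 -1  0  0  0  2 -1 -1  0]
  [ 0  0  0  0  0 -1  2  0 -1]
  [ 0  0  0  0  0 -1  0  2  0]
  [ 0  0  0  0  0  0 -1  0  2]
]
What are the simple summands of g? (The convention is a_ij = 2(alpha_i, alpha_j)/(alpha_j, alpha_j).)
The diagram associated to this matrix has two connected components: the simple roots {alpha_1, alpha_4, alpha_5} form a chain of 3 nodes with a double edge at one end; the terminal node there is the unique long simple root (C_3), and {alpha_2, alpha_3, alpha_6, alpha_7, alpha_8, alpha_9} form a chain of 5 nodes with one extra node attached to the third node from one end (E_6). A semisimple Lie algebra decomposes uniquely as the direct sum of simple ideals, one per connected component of its Dynkin diagram, so g ≅ C_3 ⊕ E_6 (dimension 21 + 78 = 99).

C_3 (sp(6)) ⊕ E_6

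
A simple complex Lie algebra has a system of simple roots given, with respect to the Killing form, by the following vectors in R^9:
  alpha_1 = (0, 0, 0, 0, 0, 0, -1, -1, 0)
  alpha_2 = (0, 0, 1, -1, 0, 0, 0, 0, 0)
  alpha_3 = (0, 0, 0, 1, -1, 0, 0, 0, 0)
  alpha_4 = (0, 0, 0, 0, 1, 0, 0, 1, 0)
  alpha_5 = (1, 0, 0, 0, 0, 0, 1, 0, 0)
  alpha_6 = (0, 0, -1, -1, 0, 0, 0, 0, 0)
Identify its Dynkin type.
D_6

Compute the Cartan integers a_ij = 2(alpha_i, alpha_j)/(alpha_j, alpha_j); the resulting 6x6 Cartan matrix is
[[2, 0, 0, -1, -1, 0], [0, 2, -1, 0, 0, 0], [0, -1, 2, -1, 0, -1], [-1, 0, -1, 2, 0, 0], [-1, 0, 0, 0, 2, 0], [0, 0, -1, 0, 0, 2]].
All simple roots have the same length, so the diagram is simply laced. The associated Dynkin diagram is a chain of 4 nodes with a fork of two nodes at one end (D_6), so the type is D_6 (the algebra so(12)).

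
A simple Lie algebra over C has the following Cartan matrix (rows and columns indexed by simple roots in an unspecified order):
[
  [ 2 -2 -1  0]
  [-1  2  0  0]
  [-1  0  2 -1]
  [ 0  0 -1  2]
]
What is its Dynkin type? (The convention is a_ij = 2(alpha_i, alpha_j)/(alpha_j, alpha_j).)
The matrix has rank 4 with 2's on the diagonal. Reading the off-diagonal entries as Dynkin edges (a single edge where a_ij = a_ji = -1; a double or triple edge where a_ij * a_ji = 2 or 3), the diagram is a chain of 4 nodes with a double edge at one end; the terminal node there is the unique short simple root (B_4). One simple-root ordering that puts it in standard form is (alpha_4, alpha_3, alpha_1, alpha_2). So the algebra is type B_4, i.e. so(9).

B4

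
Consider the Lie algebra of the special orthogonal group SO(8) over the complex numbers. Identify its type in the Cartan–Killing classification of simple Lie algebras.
This is so(8) with 8 even, which has dimension 8(8-1)/2 = 28 and rank 8/2 = 4. In the classification of classical Lie algebras, the orthogonal algebra so(2n) in an even number of variables has type D_n; here n = 4, so the Dynkin diagram is a chain of 2 nodes with a fork of two nodes at one end (D_4). Hence the type is D_4.

D_4 (so(8))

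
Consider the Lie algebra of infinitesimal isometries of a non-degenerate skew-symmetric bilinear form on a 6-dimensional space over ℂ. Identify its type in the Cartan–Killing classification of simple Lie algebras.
This is sp(6), which has dimension 6(6+1)/2 = 21 and rank 6/2 = 3. In the classification of classical Lie algebras, the symplectic algebra sp(2n) has type C_n; here n = 3, so the Dynkin diagram is a chain of 3 nodes with a double edge at one end; the terminal node there is the unique long simple root (C_3). Hence the type is C_3.

C3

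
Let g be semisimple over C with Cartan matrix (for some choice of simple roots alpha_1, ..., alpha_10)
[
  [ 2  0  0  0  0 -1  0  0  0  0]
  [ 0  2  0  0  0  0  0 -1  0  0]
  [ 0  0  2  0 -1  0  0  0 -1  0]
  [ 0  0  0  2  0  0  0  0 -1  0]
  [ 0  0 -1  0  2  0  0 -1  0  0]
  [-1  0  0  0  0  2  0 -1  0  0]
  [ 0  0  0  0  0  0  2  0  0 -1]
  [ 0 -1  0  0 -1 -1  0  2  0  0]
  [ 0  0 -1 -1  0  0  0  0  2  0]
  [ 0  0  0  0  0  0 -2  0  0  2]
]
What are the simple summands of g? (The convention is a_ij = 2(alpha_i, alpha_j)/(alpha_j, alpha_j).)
The diagram associated to this matrix has two connected components: the simple roots {alpha_7, alpha_10} form a chain of 2 nodes with a double edge at one end; the terminal node there is the unique short simple root (B_2), and {alpha_1, alpha_2, alpha_3, alpha_4, alpha_5, alpha_6, alpha_8, alpha_9} form a chain of 7 nodes with one extra node attached to the third node from one end (E_8). A semisimple Lie algebra decomposes uniquely as the direct sum of simple ideals, one per connected component of its Dynkin diagram, so g ≅ B_2 ⊕ E_8 (dimension 10 + 248 = 258).

B_2 ⊕ E_8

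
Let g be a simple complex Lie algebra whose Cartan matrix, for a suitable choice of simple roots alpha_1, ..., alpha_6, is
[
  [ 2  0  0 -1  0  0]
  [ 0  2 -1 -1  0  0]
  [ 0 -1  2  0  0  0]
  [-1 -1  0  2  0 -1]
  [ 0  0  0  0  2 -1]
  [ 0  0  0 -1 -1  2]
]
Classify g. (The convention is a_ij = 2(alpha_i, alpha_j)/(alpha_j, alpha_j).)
E_6

The matrix has rank 6 with 2's on the diagonal. Reading the off-diagonal entries as Dynkin edges (a single edge where a_ij = a_ji = -1; a double or triple edge where a_ij * a_ji = 2 or 3), the diagram is a chain of 5 nodes with one extra node attached to the third node from one end (E_6). One simple-root ordering that puts it in standard form is (alpha_3, alpha_1, alpha_2, alpha_4, alpha_6, alpha_5). So the algebra is type E_6.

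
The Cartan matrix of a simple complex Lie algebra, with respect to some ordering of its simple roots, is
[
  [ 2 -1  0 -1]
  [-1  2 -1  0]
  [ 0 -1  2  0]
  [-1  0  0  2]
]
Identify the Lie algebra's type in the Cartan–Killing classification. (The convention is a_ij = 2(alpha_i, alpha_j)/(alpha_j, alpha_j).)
A4

The matrix has rank 4 with 2's on the diagonal. Reading the off-diagonal entries as Dynkin edges (a single edge where a_ij = a_ji = -1; a double or triple edge where a_ij * a_ji = 2 or 3), the diagram is a chain of 4 nodes with single edges (A_4). One simple-root ordering that puts it in standard form is (alpha_3, alpha_2, alpha_1, alpha_4). So the algebra is type A_4, i.e. sl(5).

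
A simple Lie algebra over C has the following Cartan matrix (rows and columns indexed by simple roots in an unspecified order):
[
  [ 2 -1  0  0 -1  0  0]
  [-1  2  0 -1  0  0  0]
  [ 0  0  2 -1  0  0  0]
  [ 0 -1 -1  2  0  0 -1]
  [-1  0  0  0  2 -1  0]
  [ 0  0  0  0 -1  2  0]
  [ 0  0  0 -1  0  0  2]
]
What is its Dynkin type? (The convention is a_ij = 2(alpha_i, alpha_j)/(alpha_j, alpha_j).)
D7

The matrix has rank 7 with 2's on the diagonal. Reading the off-diagonal entries as Dynkin edges (a single edge where a_ij = a_ji = -1; a double or triple edge where a_ij * a_ji = 2 or 3), the diagram is a chain of 5 nodes with a fork of two nodes at one end (D_7). One simple-root ordering that puts it in standard form is (alpha_6, alpha_5, alpha_1, alpha_2, alpha_4, alpha_3, alpha_7). So the algebra is type D_7, i.e. so(14).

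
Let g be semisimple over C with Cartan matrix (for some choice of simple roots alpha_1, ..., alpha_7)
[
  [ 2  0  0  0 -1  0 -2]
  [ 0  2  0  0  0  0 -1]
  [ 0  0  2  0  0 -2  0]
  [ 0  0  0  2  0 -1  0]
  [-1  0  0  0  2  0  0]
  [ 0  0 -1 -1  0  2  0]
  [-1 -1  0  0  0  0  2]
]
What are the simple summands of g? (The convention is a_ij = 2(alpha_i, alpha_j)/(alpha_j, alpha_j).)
type C_3 ⊕ type F_4

The diagram associated to this matrix has two connected components: the simple roots {alpha_3, alpha_4, alpha_6} form a chain of 3 nodes with a double edge at one end; the terminal node there is the unique long simple root (C_3), and {alpha_1, alpha_2, alpha_5, alpha_7} form a chain of 4 nodes with a double edge between the middle two (F_4). A semisimple Lie algebra decomposes uniquely as the direct sum of simple ideals, one per connected component of its Dynkin diagram, so g ≅ C_3 ⊕ F_4 (dimension 21 + 52 = 73).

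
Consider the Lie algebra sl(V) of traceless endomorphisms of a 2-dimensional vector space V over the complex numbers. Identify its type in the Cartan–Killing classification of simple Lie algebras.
A_1

This is sl(2), which has dimension 2^2 - 1 = 3 and rank 2 - 1 = 1 (a Cartan subalgebra is the diagonal traceless matrices). In the classification of classical Lie algebras, the special linear algebra sl(n+1) has type A_n; here n = 1, so the Dynkin diagram is a chain of 1 nodes with single edges (A_1). Hence the type is A_1.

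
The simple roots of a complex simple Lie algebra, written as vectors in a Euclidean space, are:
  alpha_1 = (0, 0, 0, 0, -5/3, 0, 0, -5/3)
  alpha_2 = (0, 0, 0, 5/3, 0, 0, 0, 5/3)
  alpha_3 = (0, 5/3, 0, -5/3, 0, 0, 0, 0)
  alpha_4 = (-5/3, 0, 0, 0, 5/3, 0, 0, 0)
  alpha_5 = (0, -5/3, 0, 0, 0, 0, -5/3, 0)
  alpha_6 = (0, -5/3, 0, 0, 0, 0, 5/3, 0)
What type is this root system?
D6

Compute the Cartan integers a_ij = 2(alpha_i, alpha_j)/(alpha_j, alpha_j); the resulting 6x6 Cartan matrix is
[[2, -1, 0, -1, 0, 0], [-1, 2, -1, 0, 0, 0], [0, -1, 2, 0, -1, -1], [-1, 0, 0, 2, 0, 0], [0, 0, -1, 0, 2, 0], [0, 0, -1, 0, 0, 2]].
All simple roots have the same length, so the diagram is simply laced. The associated Dynkin diagram is a chain of 4 nodes with a fork of two nodes at one end (D_6), so the type is D_6 (the algebra so(12)).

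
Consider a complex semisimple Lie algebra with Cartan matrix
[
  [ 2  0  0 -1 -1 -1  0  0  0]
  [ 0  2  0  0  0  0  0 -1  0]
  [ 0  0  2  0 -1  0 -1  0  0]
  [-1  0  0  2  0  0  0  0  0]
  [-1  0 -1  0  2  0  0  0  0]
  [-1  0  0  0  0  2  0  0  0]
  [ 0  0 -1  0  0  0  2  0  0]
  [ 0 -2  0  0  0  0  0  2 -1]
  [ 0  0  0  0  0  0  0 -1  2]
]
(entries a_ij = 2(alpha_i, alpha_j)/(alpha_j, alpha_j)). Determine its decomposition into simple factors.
type B_3 + type D_6

The diagram associated to this matrix has two connected components: the simple roots {alpha_2, alpha_8, alpha_9} form a chain of 3 nodes with a double edge at one end; the terminal node there is the unique short simple root (B_3), and {alpha_1, alpha_3, alpha_4, alpha_5, alpha_6, alpha_7} form a chain of 4 nodes with a fork of two nodes at one end (D_6). A semisimple Lie algebra decomposes uniquely as the direct sum of simple ideals, one per connected component of its Dynkin diagram, so g ≅ B_3 ⊕ D_6 (dimension 21 + 66 = 87).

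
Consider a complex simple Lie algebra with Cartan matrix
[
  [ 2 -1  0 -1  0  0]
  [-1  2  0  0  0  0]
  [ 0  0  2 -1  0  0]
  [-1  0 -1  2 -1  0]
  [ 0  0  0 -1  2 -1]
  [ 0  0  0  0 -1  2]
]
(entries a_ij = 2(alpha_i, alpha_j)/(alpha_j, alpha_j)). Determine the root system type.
E_6

The matrix has rank 6 with 2's on the diagonal. Reading the off-diagonal entries as Dynkin edges (a single edge where a_ij = a_ji = -1; a double or triple edge where a_ij * a_ji = 2 or 3), the diagram is a chain of 5 nodes with one extra node attached to the third node from one end (E_6). One simple-root ordering that puts it in standard form is (alpha_6, alpha_3, alpha_5, alpha_4, alpha_1, alpha_2). So the algebra is type E_6.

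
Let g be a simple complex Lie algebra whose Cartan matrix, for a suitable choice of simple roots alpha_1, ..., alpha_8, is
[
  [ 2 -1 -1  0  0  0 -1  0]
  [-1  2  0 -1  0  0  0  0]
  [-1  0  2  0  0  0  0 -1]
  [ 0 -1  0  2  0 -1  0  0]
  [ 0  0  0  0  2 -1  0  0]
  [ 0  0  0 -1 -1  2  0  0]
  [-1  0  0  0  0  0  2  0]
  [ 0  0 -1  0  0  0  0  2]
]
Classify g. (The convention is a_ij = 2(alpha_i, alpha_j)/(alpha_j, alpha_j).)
type E_8

The matrix has rank 8 with 2's on the diagonal. Reading the off-diagonal entries as Dynkin edges (a single edge where a_ij = a_ji = -1; a double or triple edge where a_ij * a_ji = 2 or 3), the diagram is a chain of 7 nodes with one extra node attached to the third node from one end (E_8). One simple-root ordering that puts it in standard form is (alpha_8, alpha_7, alpha_3, alpha_1, alpha_2, alpha_4, alpha_6, alpha_5). So the algebra is type E_8.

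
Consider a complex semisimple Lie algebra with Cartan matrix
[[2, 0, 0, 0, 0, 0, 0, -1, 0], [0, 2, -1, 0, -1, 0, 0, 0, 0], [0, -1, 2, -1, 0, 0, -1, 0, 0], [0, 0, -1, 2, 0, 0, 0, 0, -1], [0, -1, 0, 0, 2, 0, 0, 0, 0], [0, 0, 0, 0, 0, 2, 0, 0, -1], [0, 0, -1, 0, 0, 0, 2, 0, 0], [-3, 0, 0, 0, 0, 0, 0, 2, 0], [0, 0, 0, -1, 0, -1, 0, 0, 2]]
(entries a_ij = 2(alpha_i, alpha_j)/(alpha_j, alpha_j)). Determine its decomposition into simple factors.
type E_7 ⊕ type G_2

The diagram associated to this matrix has two connected components: the simple roots {alpha_2, alpha_3, alpha_4, alpha_5, alpha_6, alpha_7, alpha_9} form a chain of 6 nodes with one extra node attached to the third node from one end (E_7), and {alpha_1, alpha_8} form two nodes joined by a triple edge (G_2). A semisimple Lie algebra decomposes uniquely as the direct sum of simple ideals, one per connected component of its Dynkin diagram, so g ≅ E_7 ⊕ G_2 (dimension 133 + 14 = 147).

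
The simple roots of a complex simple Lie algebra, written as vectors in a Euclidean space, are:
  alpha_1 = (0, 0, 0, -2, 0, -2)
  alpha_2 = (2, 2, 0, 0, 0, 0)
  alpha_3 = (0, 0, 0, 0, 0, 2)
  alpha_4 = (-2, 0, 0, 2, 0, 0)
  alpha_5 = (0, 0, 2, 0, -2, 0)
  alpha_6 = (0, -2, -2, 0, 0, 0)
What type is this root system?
type B_6

Compute the Cartan integers a_ij = 2(alpha_i, alpha_j)/(alpha_j, alpha_j); the resulting 6x6 Cartan matrix is
[[2, 0, -2, -1, 0, 0], [0, 2, 0, -1, 0, -1], [-1, 0, 2, 0, 0, 0], [-1, -1, 0, 2, 0, 0], [0, 0, 0, 0, 2, -1], [0, -1, 0, 0, -1, 2]].
The roots have two lengths (squared-length ratio 2:1); the short ones are alpha_{3}. The associated Dynkin diagram is a chain of 6 nodes with a double edge at one end; the terminal node there is the unique short simple root (B_6), so the type is B_6 (the algebra so(13)).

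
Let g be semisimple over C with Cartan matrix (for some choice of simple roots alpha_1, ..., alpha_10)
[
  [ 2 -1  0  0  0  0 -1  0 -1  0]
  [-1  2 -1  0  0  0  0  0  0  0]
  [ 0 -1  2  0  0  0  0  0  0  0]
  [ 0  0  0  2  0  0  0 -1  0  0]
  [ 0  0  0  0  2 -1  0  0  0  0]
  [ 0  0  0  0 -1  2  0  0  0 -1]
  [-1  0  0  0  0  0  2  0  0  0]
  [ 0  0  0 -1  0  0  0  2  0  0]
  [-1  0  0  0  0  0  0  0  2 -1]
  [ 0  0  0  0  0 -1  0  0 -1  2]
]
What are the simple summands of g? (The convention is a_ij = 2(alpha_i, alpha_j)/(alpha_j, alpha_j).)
The diagram associated to this matrix has two connected components: the simple roots {alpha_4, alpha_8} form a chain of 2 nodes with single edges (A_2), and {alpha_1, alpha_2, alpha_3, alpha_5, alpha_6, alpha_7, alpha_9, alpha_10} form a chain of 7 nodes with one extra node attached to the third node from one end (E_8). A semisimple Lie algebra decomposes uniquely as the direct sum of simple ideals, one per connected component of its Dynkin diagram, so g ≅ A_2 ⊕ E_8 (dimension 8 + 248 = 256).

A_2 (sl(3)) ⊕ E_8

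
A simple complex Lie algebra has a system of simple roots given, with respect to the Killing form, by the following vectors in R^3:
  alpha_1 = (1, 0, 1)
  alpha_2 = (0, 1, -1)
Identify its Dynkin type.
Compute the Cartan integers a_ij = 2(alpha_i, alpha_j)/(alpha_j, alpha_j); the resulting 2x2 Cartan matrix is
[[2, -1], [-1, 2]].
All simple roots have the same length, so the diagram is simply laced. The associated Dynkin diagram is a chain of 2 nodes with single edges (A_2), so the type is A_2 (the algebra sl(3)).

A2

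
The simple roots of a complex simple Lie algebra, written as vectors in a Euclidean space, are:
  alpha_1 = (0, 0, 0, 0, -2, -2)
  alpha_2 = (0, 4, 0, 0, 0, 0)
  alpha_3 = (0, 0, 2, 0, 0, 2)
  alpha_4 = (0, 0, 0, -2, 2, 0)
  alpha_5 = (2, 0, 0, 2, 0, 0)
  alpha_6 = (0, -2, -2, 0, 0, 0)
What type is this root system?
Compute the Cartan integers a_ij = 2(alpha_i, alpha_j)/(alpha_j, alpha_j); the resulting 6x6 Cartan matrix is
[[2, 0, -1, -1, 0, 0], [0, 2, 0, 0, 0, -2], [-1, 0, 2, 0, 0, -1], [-1, 0, 0, 2, -1, 0], [0, 0, 0, -1, 2, 0], [0, -1, -1, 0, 0, 2]].
The roots have two lengths (squared-length ratio 2:1); the short ones are alpha_{1,3,4,5,6}. The associated Dynkin diagram is a chain of 6 nodes with a double edge at one end; the terminal node there is the unique long simple root (C_6), so the type is C_6 (the algebra sp(12)).

C_6 (sp(12))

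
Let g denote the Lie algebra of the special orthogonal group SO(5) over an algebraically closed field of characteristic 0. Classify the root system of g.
B_2

This is so(5) with 5 odd, which has dimension 5(5-1)/2 = 10 and rank (5-1)/2 = 2. In the classification of classical Lie algebras, the orthogonal algebra so(2n+1) in an odd number of variables has type B_n; here n = 2, so the Dynkin diagram is a chain of 2 nodes with a double edge at one end; the terminal node there is the unique short simple root (B_2). Hence the type is B_2.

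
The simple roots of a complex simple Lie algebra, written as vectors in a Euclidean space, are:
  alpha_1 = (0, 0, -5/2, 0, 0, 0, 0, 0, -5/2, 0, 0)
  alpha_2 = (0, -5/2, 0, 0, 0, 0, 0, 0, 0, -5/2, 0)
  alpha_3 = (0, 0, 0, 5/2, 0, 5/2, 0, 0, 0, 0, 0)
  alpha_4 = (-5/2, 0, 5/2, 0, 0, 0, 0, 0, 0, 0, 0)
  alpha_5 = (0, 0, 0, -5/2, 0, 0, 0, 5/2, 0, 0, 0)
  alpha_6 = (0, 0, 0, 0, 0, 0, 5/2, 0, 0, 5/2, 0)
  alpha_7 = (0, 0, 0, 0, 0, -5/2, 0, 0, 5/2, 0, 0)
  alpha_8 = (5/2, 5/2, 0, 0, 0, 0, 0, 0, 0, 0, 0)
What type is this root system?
Compute the Cartan integers a_ij = 2(alpha_i, alpha_j)/(alpha_j, alpha_j); the resulting 8x8 Cartan matrix is
[[2, 0, 0, -1, 0, 0, -1, 0], [0, 2, 0, 0, 0, -1, 0, -1], [0, 0, 2, 0, -1, 0, -1, 0], [-1, 0, 0, 2, 0, 0, 0, -1], [0, 0, -1, 0, 2, 0, 0, 0], [0, -1, 0, 0, 0, 2, 0, 0], [-1, 0, -1, 0, 0, 0, 2, 0], [0, -1, 0, -1, 0, 0, 0, 2]].
All simple roots have the same length, so the diagram is simply laced. The associated Dynkin diagram is a chain of 8 nodes with single edges (A_8), so the type is A_8 (the algebra sl(9)).

A_8 (sl(9))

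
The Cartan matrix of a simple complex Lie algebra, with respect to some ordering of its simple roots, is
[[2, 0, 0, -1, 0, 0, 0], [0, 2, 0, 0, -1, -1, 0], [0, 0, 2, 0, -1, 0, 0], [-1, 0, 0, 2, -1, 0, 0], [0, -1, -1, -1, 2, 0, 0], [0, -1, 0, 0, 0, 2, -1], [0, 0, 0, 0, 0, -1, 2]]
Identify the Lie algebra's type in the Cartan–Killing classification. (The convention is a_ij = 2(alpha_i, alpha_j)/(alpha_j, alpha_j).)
E_7

The matrix has rank 7 with 2's on the diagonal. Reading the off-diagonal entries as Dynkin edges (a single edge where a_ij = a_ji = -1; a double or triple edge where a_ij * a_ji = 2 or 3), the diagram is a chain of 6 nodes with one extra node attached to the third node from one end (E_7). One simple-root ordering that puts it in standard form is (alpha_1, alpha_3, alpha_4, alpha_5, alpha_2, alpha_6, alpha_7). So the algebra is type E_7.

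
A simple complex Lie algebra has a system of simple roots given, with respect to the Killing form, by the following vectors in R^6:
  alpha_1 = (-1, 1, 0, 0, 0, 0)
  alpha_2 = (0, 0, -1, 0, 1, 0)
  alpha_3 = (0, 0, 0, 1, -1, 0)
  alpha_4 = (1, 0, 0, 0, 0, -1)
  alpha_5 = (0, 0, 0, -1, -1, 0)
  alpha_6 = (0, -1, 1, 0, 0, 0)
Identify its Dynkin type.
Compute the Cartan integers a_ij = 2(alpha_i, alpha_j)/(alpha_j, alpha_j); the resulting 6x6 Cartan matrix is
[[2, 0, 0, -1, 0, -1], [0, 2, -1, 0, -1, -1], [0, -1, 2, 0, 0, 0], [-1, 0, 0, 2, 0, 0], [0, -1, 0, 0, 2, 0], [-1, -1, 0, 0, 0, 2]].
All simple roots have the same length, so the diagram is simply laced. The associated Dynkin diagram is a chain of 4 nodes with a fork of two nodes at one end (D_6), so the type is D_6 (the algebra so(12)).

type D_6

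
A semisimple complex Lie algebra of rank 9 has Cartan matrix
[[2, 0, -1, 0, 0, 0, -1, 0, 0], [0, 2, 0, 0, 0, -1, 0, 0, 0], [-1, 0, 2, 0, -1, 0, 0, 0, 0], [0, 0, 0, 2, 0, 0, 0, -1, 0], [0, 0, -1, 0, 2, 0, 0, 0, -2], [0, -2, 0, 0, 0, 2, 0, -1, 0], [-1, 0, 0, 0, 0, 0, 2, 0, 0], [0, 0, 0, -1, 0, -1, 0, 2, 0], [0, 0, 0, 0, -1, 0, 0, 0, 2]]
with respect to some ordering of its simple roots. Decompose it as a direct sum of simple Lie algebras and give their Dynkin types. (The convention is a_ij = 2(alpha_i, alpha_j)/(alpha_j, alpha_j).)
The diagram associated to this matrix has two connected components: the simple roots {alpha_2, alpha_4, alpha_6, alpha_8} form a chain of 4 nodes with a double edge at one end; the terminal node there is the unique short simple root (B_4), and {alpha_1, alpha_3, alpha_5, alpha_7, alpha_9} form a chain of 5 nodes with a double edge at one end; the terminal node there is the unique short simple root (B_5). A semisimple Lie algebra decomposes uniquely as the direct sum of simple ideals, one per connected component of its Dynkin diagram, so g ≅ B_4 ⊕ B_5 (dimension 36 + 55 = 91).

B4 ⊕ B5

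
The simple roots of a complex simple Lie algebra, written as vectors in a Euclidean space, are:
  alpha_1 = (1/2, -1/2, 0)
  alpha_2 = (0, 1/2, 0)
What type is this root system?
Compute the Cartan integers a_ij = 2(alpha_i, alpha_j)/(alpha_j, alpha_j); the resulting 2x2 Cartan matrix is
[[2, -2], [-1, 2]].
The roots have two lengths (squared-length ratio 2:1); the short ones are alpha_{2}. The associated Dynkin diagram is a chain of 2 nodes with a double edge at one end; the terminal node there is the unique short simple root (B_2), so the type is B_2 (the algebra so(5)).

B2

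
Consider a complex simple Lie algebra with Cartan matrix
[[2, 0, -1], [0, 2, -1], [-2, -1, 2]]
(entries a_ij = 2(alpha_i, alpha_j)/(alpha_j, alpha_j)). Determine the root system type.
The matrix has rank 3 with 2's on the diagonal. Reading the off-diagonal entries as Dynkin edges (a single edge where a_ij = a_ji = -1; a double or triple edge where a_ij * a_ji = 2 or 3), the diagram is a chain of 3 nodes with a double edge at one end; the terminal node there is the unique short simple root (B_3). One simple-root ordering that puts it in standard form is (alpha_2, alpha_3, alpha_1). So the algebra is type B_3, i.e. so(7).

type B_3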